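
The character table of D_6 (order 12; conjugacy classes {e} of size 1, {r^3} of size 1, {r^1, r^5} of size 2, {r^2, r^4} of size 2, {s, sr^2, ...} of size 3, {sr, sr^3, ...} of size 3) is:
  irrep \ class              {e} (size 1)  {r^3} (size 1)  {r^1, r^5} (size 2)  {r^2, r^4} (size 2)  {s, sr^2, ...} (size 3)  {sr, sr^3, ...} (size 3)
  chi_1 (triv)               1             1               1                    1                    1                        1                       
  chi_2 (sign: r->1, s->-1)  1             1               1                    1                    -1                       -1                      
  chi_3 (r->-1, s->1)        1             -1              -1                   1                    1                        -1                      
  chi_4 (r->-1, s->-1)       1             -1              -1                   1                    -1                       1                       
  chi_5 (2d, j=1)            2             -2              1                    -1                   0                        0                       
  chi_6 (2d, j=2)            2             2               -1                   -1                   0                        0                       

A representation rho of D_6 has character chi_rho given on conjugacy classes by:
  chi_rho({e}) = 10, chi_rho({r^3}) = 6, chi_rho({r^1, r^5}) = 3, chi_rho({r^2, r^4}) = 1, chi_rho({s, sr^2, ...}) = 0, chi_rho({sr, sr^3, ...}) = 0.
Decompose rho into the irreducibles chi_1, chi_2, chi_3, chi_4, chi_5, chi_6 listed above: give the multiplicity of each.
Multiplicities: chi_1: 2, chi_2: 2, chi_3: 0, chi_4: 0, chi_5: 1, chi_6: 2.

Use <chi_rho, chi> = (1/|G|) sum_C |C| * chi_rho(C) * conj(chi(C)) with |G| = 12 for each irreducible chi in the table:
  <chi_rho, chi_1> = (1/12)[1*(10)*conj(1) + 1*(6)*conj(1) + 2*(3)*conj(1) + 2*(1)*conj(1) + 3*(0)*conj(1) + 3*(0)*conj(1)]
      = (1/12)[(10) + (6) + (6) + (2) + (0) + (0)] = 24/12 = 2
  <chi_rho, chi_2> = (1/12)[1*(10)*conj(1) + 1*(6)*conj(1) + 2*(3)*conj(1) + 2*(1)*conj(1) + 3*(0)*conj(-1) + 3*(0)*conj(-1)]
      = (1/12)[(10) + (6) + (6) + (2) + (0) + (0)] = 24/12 = 2
  <chi_rho, chi_3> = (1/12)[1*(10)*conj(1) + 1*(6)*conj(-1) + 2*(3)*conj(-1) + 2*(1)*conj(1) + 3*(0)*conj(1) + 3*(0)*conj(-1)]
      = (1/12)[(10) + (-6) + (-6) + (2) + (0) + (0)] = 0/12 = 0
  <chi_rho, chi_4> = (1/12)[1*(10)*conj(1) + 1*(6)*conj(-1) + 2*(3)*conj(-1) + 2*(1)*conj(1) + 3*(0)*conj(-1) + 3*(0)*conj(1)]
      = (1/12)[(10) + (-6) + (-6) + (2) + (0) + (0)] = 0/12 = 0
  <chi_rho, chi_5> = (1/12)[1*(10)*conj(2) + 1*(6)*conj(-2) + 2*(3)*conj(1) + 2*(1)*conj(-1) + 3*(0)*conj(0) + 3*(0)*conj(0)]
      = (1/12)[(20) + (-12) + (6) + (-2) + (0) + (0)] = 12/12 = 1
  <chi_rho, chi_6> = (1/12)[1*(10)*conj(2) + 1*(6)*conj(2) + 2*(3)*conj(-1) + 2*(1)*conj(-1) + 3*(0)*conj(0) + 3*(0)*conj(0)]
      = (1/12)[(20) + (12) + (-6) + (-2) + (0) + (0)] = 24/12 = 2
Dimension check: dim(rho) = sum (mult * dim) = 2*1 + 2*1 + 0*1 + 0*1 + 1*2 + 2*2 = 10 = chi_rho(e) = 10.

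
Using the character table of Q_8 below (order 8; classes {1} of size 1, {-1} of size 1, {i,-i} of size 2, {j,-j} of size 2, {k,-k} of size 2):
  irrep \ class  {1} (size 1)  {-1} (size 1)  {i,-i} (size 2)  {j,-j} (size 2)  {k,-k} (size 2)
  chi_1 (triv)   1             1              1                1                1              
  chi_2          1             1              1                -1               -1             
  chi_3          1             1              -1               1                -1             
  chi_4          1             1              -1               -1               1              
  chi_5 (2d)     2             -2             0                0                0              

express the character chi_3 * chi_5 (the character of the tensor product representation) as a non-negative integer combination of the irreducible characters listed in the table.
chi_3 tensor chi_5 = chi_5 (all other irreducibles have multiplicity 0).

Justification: The character of a tensor product is the pointwise product (chi_3 * chi_5)(C) = chi_3(C) * chi_5(C):
  {1}: (1)*(2), {-1}: (1)*(-2), {i,-i}: (-1)*(0), {j,-j}: (1)*(0), {k,-k}: (-1)*(0)
so (chi_3 * chi_5) takes values
  {1} -> 2, {-1} -> -2, {i,-i} -> 0, {j,-j} -> 0, {k,-k} -> 0.
Now take the inner product of this character with each irreducible chi from the table, <chi_3*chi_5, chi> = (1/8) sum_C |C| (chi_3*chi_5)(C) conj(chi(C)):
  <chi_3*chi_5, chi_1> = (1/8)[1*(2)*conj(1) + 1*(-2)*conj(1) + 2*(0)*conj(1) + 2*(0)*conj(1) + 2*(0)*conj(1)]
      = (1/8)[(2) + (-2) + (0) + (0) + (0)] = 0/8 = 0
  <chi_3*chi_5, chi_2> = (1/8)[1*(2)*conj(1) + 1*(-2)*conj(1) + 2*(0)*conj(1) + 2*(0)*conj(-1) + 2*(0)*conj(-1)]
      = (1/8)[(2) + (-2) + (0) + (0) + (0)] = 0/8 = 0
  <chi_3*chi_5, chi_3> = (1/8)[1*(2)*conj(1) + 1*(-2)*conj(1) + 2*(0)*conj(-1) + 2*(0)*conj(1) + 2*(0)*conj(-1)]
      = (1/8)[(2) + (-2) + (0) + (0) + (0)] = 0/8 = 0
  <chi_3*chi_5, chi_4> = (1/8)[1*(2)*conj(1) + 1*(-2)*conj(1) + 2*(0)*conj(-1) + 2*(0)*conj(-1) + 2*(0)*conj(1)]
      = (1/8)[(2) + (-2) + (0) + (0) + (0)] = 0/8 = 0
  <chi_3*chi_5, chi_5> = (1/8)[1*(2)*conj(2) + 1*(-2)*conj(-2) + 2*(0)*conj(0) + 2*(0)*conj(0) + 2*(0)*conj(0)]
      = (1/8)[(4) + (4) + (0) + (0) + (0)] = 8/8 = 1
Hence the multiplicities are chi_5: 1. Dimension check: dim(chi_3)*dim(chi_5) = 1*2 = 2 and sum (mult * dim) = 1*2 = 2.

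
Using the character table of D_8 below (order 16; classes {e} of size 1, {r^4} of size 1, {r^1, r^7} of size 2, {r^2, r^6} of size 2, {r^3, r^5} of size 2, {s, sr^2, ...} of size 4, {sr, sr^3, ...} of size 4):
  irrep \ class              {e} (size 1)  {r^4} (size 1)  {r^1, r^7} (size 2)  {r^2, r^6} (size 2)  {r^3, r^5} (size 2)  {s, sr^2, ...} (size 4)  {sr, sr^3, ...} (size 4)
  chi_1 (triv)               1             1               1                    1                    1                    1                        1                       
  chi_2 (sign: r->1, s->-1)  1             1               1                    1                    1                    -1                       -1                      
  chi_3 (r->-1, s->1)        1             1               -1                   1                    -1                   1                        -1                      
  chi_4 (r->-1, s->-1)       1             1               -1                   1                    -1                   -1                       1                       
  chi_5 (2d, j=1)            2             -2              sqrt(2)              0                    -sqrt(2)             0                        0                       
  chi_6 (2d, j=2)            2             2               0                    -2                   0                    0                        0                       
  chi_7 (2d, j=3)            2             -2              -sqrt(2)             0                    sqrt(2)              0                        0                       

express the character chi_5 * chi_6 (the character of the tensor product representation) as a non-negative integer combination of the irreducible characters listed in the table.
chi_5 tensor chi_6 = chi_5 + chi_7 (all other irreducibles have multiplicity 0).

Working: The character of a tensor product is the pointwise product (chi_5 * chi_6)(C) = chi_5(C) * chi_6(C):
  {e}: (2)*(2), {r^4}: (-2)*(2), {r^1, r^7}: (sqrt(2))*(0), {r^2, r^6}: (0)*(-2), {r^3, r^5}: (-sqrt(2))*(0), {s, sr^2, ...}: (0)*(0), {sr, sr^3, ...}: (0)*(0)
so (chi_5 * chi_6) takes values
  {e} -> 4, {r^4} -> -4, {r^1, r^7} -> 0, {r^2, r^6} -> 0, {r^3, r^5} -> 0, {s, sr^2, ...} -> 0, {sr, sr^3, ...} -> 0.
Now take the inner product of this character with each irreducible chi from the table, <chi_5*chi_6, chi> = (1/16) sum_C |C| (chi_5*chi_6)(C) conj(chi(C)):
  <chi_5*chi_6, chi_1> = (1/16)[1*(4)*conj(1) + 1*(-4)*conj(1) + 2*(0)*conj(1) + 2*(0)*conj(1) + 2*(0)*conj(1) + 4*(0)*conj(1) + 4*(0)*conj(1)]
      = (1/16)[(4) + (-4) + (0) + (0) + (0) + (0) + (0)] = 0/16 = 0
  <chi_5*chi_6, chi_2> = (1/16)[1*(4)*conj(1) + 1*(-4)*conj(1) + 2*(0)*conj(1) + 2*(0)*conj(1) + 2*(0)*conj(1) + 4*(0)*conj(-1) + 4*(0)*conj(-1)]
      = (1/16)[(4) + (-4) + (0) + (0) + (0) + (0) + (0)] = 0/16 = 0
  <chi_5*chi_6, chi_3> = (1/16)[1*(4)*conj(1) + 1*(-4)*conj(1) + 2*(0)*conj(-1) + 2*(0)*conj(1) + 2*(0)*conj(-1) + 4*(0)*conj(1) + 4*(0)*conj(-1)]
      = (1/16)[(4) + (-4) + (0) + (0) + (0) + (0) + (0)] = 0/16 = 0
  <chi_5*chi_6, chi_4> = (1/16)[1*(4)*conj(1) + 1*(-4)*conj(1) + 2*(0)*conj(-1) + 2*(0)*conj(1) + 2*(0)*conj(-1) + 4*(0)*conj(-1) + 4*(0)*conj(1)]
      = (1/16)[(4) + (-4) + (0) + (0) + (0) + (0) + (0)] = 0/16 = 0
  <chi_5*chi_6, chi_5> = (1/16)[1*(4)*conj(2) + 1*(-4)*conj(-2) + 2*(0)*conj(sqrt(2)) + 2*(0)*conj(0) + 2*(0)*conj(-sqrt(2)) + 4*(0)*conj(0) + 4*(0)*conj(0)]
      = (1/16)[(8) + (8) + (0) + (0) + (0) + (0) + (0)] = 16/16 = 1
  <chi_5*chi_6, chi_6> = (1/16)[1*(4)*conj(2) + 1*(-4)*conj(2) + 2*(0)*conj(0) + 2*(0)*conj(-2) + 2*(0)*conj(0) + 4*(0)*conj(0) + 4*(0)*conj(0)]
      = (1/16)[(8) + (-8) + (0) + (0) + (0) + (0) + (0)] = 0/16 = 0
  <chi_5*chi_6, chi_7> = (1/16)[1*(4)*conj(2) + 1*(-4)*conj(-2) + 2*(0)*conj(-sqrt(2)) + 2*(0)*conj(0) + 2*(0)*conj(sqrt(2)) + 4*(0)*conj(0) + 4*(0)*conj(0)]
      = (1/16)[(8) + (8) + (0) + (0) + (0) + (0) + (0)] = 16/16 = 1
Hence the multiplicities are chi_5: 1, chi_7: 1. Dimension check: dim(chi_5)*dim(chi_6) = 2*2 = 4 and sum (mult * dim) = 1*2 + 1*2 = 4.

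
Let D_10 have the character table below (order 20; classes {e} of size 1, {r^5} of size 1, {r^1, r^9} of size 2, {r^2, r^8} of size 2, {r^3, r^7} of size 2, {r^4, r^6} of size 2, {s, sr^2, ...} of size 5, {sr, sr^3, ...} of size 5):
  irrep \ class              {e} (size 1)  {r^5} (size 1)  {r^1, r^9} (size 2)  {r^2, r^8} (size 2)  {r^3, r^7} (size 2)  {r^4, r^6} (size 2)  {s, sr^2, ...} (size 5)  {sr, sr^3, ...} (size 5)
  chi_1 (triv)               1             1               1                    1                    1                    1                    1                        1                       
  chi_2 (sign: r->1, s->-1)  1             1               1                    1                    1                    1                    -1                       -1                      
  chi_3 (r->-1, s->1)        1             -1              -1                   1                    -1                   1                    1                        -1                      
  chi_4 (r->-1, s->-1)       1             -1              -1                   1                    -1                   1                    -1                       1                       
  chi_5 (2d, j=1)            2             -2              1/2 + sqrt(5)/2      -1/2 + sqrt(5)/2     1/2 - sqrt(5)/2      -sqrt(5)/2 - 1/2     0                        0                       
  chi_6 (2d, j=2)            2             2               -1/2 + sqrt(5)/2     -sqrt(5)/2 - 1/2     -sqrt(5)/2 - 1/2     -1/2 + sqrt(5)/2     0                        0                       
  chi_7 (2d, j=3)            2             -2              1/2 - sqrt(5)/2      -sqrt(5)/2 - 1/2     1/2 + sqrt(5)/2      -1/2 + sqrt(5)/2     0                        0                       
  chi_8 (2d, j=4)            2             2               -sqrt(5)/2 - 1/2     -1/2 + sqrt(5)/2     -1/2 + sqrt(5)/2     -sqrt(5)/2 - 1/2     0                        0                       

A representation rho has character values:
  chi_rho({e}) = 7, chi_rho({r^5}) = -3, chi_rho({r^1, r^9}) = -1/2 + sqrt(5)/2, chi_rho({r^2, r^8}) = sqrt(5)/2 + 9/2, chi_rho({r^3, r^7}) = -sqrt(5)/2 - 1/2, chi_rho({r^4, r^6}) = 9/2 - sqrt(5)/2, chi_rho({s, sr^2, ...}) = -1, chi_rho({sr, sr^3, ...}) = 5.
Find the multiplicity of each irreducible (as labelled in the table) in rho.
Multiplicities: chi_1: 2, chi_2: 0, chi_3: 0, chi_4: 3, chi_5: 1, chi_6: 0, chi_7: 0, chi_8: 0.

Proof sketch: Use <chi_rho, chi> = (1/|G|) sum_C |C| * chi_rho(C) * conj(chi(C)) with |G| = 20 for each irreducible chi in the table:
  <chi_rho, chi_1> = (1/20)[1*(7)*conj(1) + 1*(-3)*conj(1) + 2*(-1/2 + sqrt(5)/2)*conj(1) + 2*(sqrt(5)/2 + 9/2)*conj(1) + 2*(-sqrt(5)/2 - 1/2)*conj(1) + 2*(9/2 - sqrt(5)/2)*conj(1) + 5*(-1)*conj(1) + 5*(5)*conj(1)]
      = (1/20)[(7) + (-3) + (-1 + sqrt(5)) + (sqrt(5) + 9) + (-sqrt(5) - 1) + (9 - sqrt(5)) + (-5) + (25)] = 40/20 = 2
  <chi_rho, chi_2> = (1/20)[1*(7)*conj(1) + 1*(-3)*conj(1) + 2*(-1/2 + sqrt(5)/2)*conj(1) + 2*(sqrt(5)/2 + 9/2)*conj(1) + 2*(-sqrt(5)/2 - 1/2)*conj(1) + 2*(9/2 - sqrt(5)/2)*conj(1) + 5*(-1)*conj(-1) + 5*(5)*conj(-1)]
      = (1/20)[(7) + (-3) + (-1 + sqrt(5)) + (sqrt(5) + 9) + (-sqrt(5) - 1) + (9 - sqrt(5)) + (5) + (-25)] = 0/20 = 0
  <chi_rho, chi_3> = (1/20)[1*(7)*conj(1) + 1*(-3)*conj(-1) + 2*(-1/2 + sqrt(5)/2)*conj(-1) + 2*(sqrt(5)/2 + 9/2)*conj(1) + 2*(-sqrt(5)/2 - 1/2)*conj(-1) + 2*(9/2 - sqrt(5)/2)*conj(1) + 5*(-1)*conj(1) + 5*(5)*conj(-1)]
      = (1/20)[(7) + (3) + (1 - sqrt(5)) + (sqrt(5) + 9) + (1 + sqrt(5)) + (9 - sqrt(5)) + (-5) + (-25)] = 0/20 = 0
  <chi_rho, chi_4> = (1/20)[1*(7)*conj(1) + 1*(-3)*conj(-1) + 2*(-1/2 + sqrt(5)/2)*conj(-1) + 2*(sqrt(5)/2 + 9/2)*conj(1) + 2*(-sqrt(5)/2 - 1/2)*conj(-1) + 2*(9/2 - sqrt(5)/2)*conj(1) + 5*(-1)*conj(-1) + 5*(5)*conj(1)]
      = (1/20)[(7) + (3) + (1 - sqrt(5)) + (sqrt(5) + 9) + (1 + sqrt(5)) + (9 - sqrt(5)) + (5) + (25)] = 60/20 = 3
  <chi_rho, chi_5> = (1/20)[1*(7)*conj(2) + 1*(-3)*conj(-2) + 2*(-1/2 + sqrt(5)/2)*conj(1/2 + sqrt(5)/2) + 2*(sqrt(5)/2 + 9/2)*conj(-1/2 + sqrt(5)/2) + 2*(-sqrt(5)/2 - 1/2)*conj(1/2 - sqrt(5)/2) + 2*(9/2 - sqrt(5)/2)*conj(-sqrt(5)/2 - 1/2) + 5*(-1)*conj(0) + 5*(5)*conj(0)]
      = (1/20)[(14) + (6) + (2) + (-2 + 4*sqrt(5)) + (2) + (-4*sqrt(5) - 2) + (0) + (0)] = 20/20 = 1
  <chi_rho, chi_6> = (1/20)[1*(7)*conj(2) + 1*(-3)*conj(2) + 2*(-1/2 + sqrt(5)/2)*conj(-1/2 + sqrt(5)/2) + 2*(sqrt(5)/2 + 9/2)*conj(-sqrt(5)/2 - 1/2) + 2*(-sqrt(5)/2 - 1/2)*conj(-sqrt(5)/2 - 1/2) + 2*(9/2 - sqrt(5)/2)*conj(-1/2 + sqrt(5)/2) + 5*(-1)*conj(0) + 5*(5)*conj(0)]
      = (1/20)[(14) + (-6) + (3 - sqrt(5)) + (-5*sqrt(5) - 7) + (sqrt(5) + 3) + (-7 + 5*sqrt(5)) + (0) + (0)] = 0/20 = 0
  <chi_rho, chi_7> = (1/20)[1*(7)*conj(2) + 1*(-3)*conj(-2) + 2*(-1/2 + sqrt(5)/2)*conj(1/2 - sqrt(5)/2) + 2*(sqrt(5)/2 + 9/2)*conj(-sqrt(5)/2 - 1/2) + 2*(-sqrt(5)/2 - 1/2)*conj(1/2 + sqrt(5)/2) + 2*(9/2 - sqrt(5)/2)*conj(-1/2 + sqrt(5)/2) + 5*(-1)*conj(0) + 5*(5)*conj(0)]
      = (1/20)[(14) + (6) + (-3 + sqrt(5)) + (-5*sqrt(5) - 7) + (-3 - sqrt(5)) + (-7 + 5*sqrt(5)) + (0) + (0)] = 0/20 = 0
  <chi_rho, chi_8> = (1/20)[1*(7)*conj(2) + 1*(-3)*conj(2) + 2*(-1/2 + sqrt(5)/2)*conj(-sqrt(5)/2 - 1/2) + 2*(sqrt(5)/2 + 9/2)*conj(-1/2 + sqrt(5)/2) + 2*(-sqrt(5)/2 - 1/2)*conj(-1/2 + sqrt(5)/2) + 2*(9/2 - sqrt(5)/2)*conj(-sqrt(5)/2 - 1/2) + 5*(-1)*conj(0) + 5*(5)*conj(0)]
      = (1/20)[(14) + (-6) + (-2) + (-2 + 4*sqrt(5)) + (-2) + (-4*sqrt(5) - 2) + (0) + (0)] = 0/20 = 0
Dimension check: dim(rho) = sum (mult * dim) = 2*1 + 0*1 + 0*1 + 3*1 + 1*2 + 0*2 + 0*2 + 0*2 = 7 = chi_rho(e) = 7.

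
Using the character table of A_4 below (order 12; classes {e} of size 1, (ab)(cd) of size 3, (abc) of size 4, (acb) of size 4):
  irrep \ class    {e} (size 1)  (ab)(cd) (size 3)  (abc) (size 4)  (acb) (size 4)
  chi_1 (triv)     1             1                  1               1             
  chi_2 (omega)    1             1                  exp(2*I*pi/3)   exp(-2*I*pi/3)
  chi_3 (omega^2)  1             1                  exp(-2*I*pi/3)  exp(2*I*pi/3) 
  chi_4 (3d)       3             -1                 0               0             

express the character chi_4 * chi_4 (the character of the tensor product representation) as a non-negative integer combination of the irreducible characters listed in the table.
chi_4 tensor chi_4 = chi_1 + chi_2 + chi_3 + 2*chi_4 (all other irreducibles have multiplicity 0).

Solution. The character of a tensor product is the pointwise product (chi_4 * chi_4)(C) = chi_4(C) * chi_4(C):
  {e}: (3)*(3), (ab)(cd): (-1)*(-1), (abc): (0)*(0), (acb): (0)*(0)
so (chi_4 * chi_4) takes values
  {e} -> 9, (ab)(cd) -> 1, (abc) -> 0, (acb) -> 0.
Now take the inner product of this character with each irreducible chi from the table, <chi_4*chi_4, chi> = (1/12) sum_C |C| (chi_4*chi_4)(C) conj(chi(C)):
  <chi_4*chi_4, chi_1> = (1/12)[1*(9)*conj(1) + 3*(1)*conj(1) + 4*(0)*conj(1) + 4*(0)*conj(1)]
      = (1/12)[(9) + (3) + (0) + (0)] = 12/12 = 1
  <chi_4*chi_4, chi_2> = (1/12)[1*(9)*conj(1) + 3*(1)*conj(1) + 4*(0)*conj(exp(2*I*pi/3)) + 4*(0)*conj(exp(-2*I*pi/3))]
      = (1/12)[(9) + (3) + (0) + (0)] = 12/12 = 1
  <chi_4*chi_4, chi_3> = (1/12)[1*(9)*conj(1) + 3*(1)*conj(1) + 4*(0)*conj(exp(-2*I*pi/3)) + 4*(0)*conj(exp(2*I*pi/3))]
      = (1/12)[(9) + (3) + (0) + (0)] = 12/12 = 1
  <chi_4*chi_4, chi_4> = (1/12)[1*(9)*conj(3) + 3*(1)*conj(-1) + 4*(0)*conj(0) + 4*(0)*conj(0)]
      = (1/12)[(27) + (-3) + (0) + (0)] = 24/12 = 2
(Exp terms are combined using exp(i*s)*conj(exp(i*t)) = exp(i*(s-t)), and sums of them are collapsed using the identity that for every m > 1 the m distinct m-th roots of unity sum to 0, e.g. 1 + exp(2*I*pi/3) + exp(-2*I*pi/3) = 0.)
Hence the multiplicities are chi_1: 1, chi_2: 1, chi_3: 1, chi_4: 2. Dimension check: dim(chi_4)*dim(chi_4) = 3*3 = 9 and sum (mult * dim) = 1*1 + 1*1 + 1*1 + 2*3 = 9.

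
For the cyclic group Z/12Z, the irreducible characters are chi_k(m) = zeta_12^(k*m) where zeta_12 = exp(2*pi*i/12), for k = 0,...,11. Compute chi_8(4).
chi_8(4) = zeta_12^32 = exp(-2*I*pi/3)

Explanation: chi_8(4) = zeta_12^(8*4) = zeta_12^32. Since zeta_12^12 = 1, this equals zeta_12^8 = exp(2*pi*i*8/12) = exp(-2*I*pi/3).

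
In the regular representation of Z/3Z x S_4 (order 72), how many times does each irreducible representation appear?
Each irreducible V_i of dimension d_i appears with multiplicity d_i, i.e. rho_reg = (direct sum over all irreducibles V_i) d_i V_i. The irreducible dimensions for Z/3Z x S_4 are 1, 1, 1, 1, 1, 1, 2, 2, 2, 3, 3, 3, 3, 3, 3: 6 irreducibles of dimension 1, each with multiplicity 1; 3 irreducibles of dimension 2, each with multiplicity 2; 6 irreducibles of dimension 3, each with multiplicity 3. Total dimension 6*1*1 + 3*2*2 + 6*3*3 = 72 = |G|.

Working: General theorem: in the regular representation of a finite group G, each irreducible appears with multiplicity equal to its dimension. Check: dim(rho_reg) = sum d_i^2 = 1 + 1 + 1 + 1 + 1 + 1 + 4 + 4 + 4 + 9 + 9 + 9 + 9 + 9 + 9 = 72 = |G|.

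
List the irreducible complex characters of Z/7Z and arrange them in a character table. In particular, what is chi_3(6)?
Character table of Z/7Z (irreps indexed chi_0,...,chi_6 with chi_k(m) = zeta_7^(k*m), zeta_7 = exp(2*pi*i/7)):
  irrep \ class  {0} (size 1)  {1} (size 1)    {2} (size 1)    {3} (size 1)    {4} (size 1)    {5} (size 1)    {6} (size 1)  
  chi_0          1             1               1               1               1               1               1             
  chi_1          1             exp(2*I*pi/7)   exp(4*I*pi/7)   exp(6*I*pi/7)   exp(-6*I*pi/7)  exp(-4*I*pi/7)  exp(-2*I*pi/7)
  chi_2          1             exp(4*I*pi/7)   exp(-6*I*pi/7)  exp(-2*I*pi/7)  exp(2*I*pi/7)   exp(6*I*pi/7)   exp(-4*I*pi/7)
  chi_3          1             exp(6*I*pi/7)   exp(-2*I*pi/7)  exp(4*I*pi/7)   exp(-4*I*pi/7)  exp(2*I*pi/7)   exp(-6*I*pi/7)
  chi_4          1             exp(-6*I*pi/7)  exp(2*I*pi/7)   exp(-4*I*pi/7)  exp(4*I*pi/7)   exp(-2*I*pi/7)  exp(6*I*pi/7) 
  chi_5          1             exp(-4*I*pi/7)  exp(6*I*pi/7)   exp(2*I*pi/7)   exp(-2*I*pi/7)  exp(-6*I*pi/7)  exp(4*I*pi/7) 
  chi_6          1             exp(-2*I*pi/7)  exp(-4*I*pi/7)  exp(-6*I*pi/7)  exp(6*I*pi/7)   exp(4*I*pi/7)   exp(2*I*pi/7) 

Spot check: chi_3(6) = zeta_7^(3*6) = zeta_7^18 = exp(-6*I*pi/7).

Z/7Z is abelian, so all 7 irreducible complex representations are 1-dimensional. They are given by chi_k(m) = zeta_7^(k*m) for k = 0,...,6. Row orthogonality: sum_m chi_k(m) conj(chi_l(m)) = 7 * [k = l].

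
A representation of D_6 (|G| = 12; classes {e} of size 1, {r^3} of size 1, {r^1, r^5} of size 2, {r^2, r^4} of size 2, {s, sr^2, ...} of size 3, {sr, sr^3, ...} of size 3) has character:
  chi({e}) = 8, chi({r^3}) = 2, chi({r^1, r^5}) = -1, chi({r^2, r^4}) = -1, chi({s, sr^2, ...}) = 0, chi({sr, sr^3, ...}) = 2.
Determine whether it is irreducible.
Not irreducible (reducible): <chi, chi> = 7 > 1.

Details: <chi, chi> = (1/|G|) sum_C |C| * |chi(C)|^2 = (1/12)[1*|8|^2 + 1*|2|^2 + 2*|-1|^2 + 2*|-1|^2 + 3*|0|^2 + 3*|2|^2]
  = (1/12)[(64) + (4) + (2) + (2) + (0) + (12)] = 84/12 = 7.
A character is irreducible iff <chi, chi> = 1, so this representation is reducible.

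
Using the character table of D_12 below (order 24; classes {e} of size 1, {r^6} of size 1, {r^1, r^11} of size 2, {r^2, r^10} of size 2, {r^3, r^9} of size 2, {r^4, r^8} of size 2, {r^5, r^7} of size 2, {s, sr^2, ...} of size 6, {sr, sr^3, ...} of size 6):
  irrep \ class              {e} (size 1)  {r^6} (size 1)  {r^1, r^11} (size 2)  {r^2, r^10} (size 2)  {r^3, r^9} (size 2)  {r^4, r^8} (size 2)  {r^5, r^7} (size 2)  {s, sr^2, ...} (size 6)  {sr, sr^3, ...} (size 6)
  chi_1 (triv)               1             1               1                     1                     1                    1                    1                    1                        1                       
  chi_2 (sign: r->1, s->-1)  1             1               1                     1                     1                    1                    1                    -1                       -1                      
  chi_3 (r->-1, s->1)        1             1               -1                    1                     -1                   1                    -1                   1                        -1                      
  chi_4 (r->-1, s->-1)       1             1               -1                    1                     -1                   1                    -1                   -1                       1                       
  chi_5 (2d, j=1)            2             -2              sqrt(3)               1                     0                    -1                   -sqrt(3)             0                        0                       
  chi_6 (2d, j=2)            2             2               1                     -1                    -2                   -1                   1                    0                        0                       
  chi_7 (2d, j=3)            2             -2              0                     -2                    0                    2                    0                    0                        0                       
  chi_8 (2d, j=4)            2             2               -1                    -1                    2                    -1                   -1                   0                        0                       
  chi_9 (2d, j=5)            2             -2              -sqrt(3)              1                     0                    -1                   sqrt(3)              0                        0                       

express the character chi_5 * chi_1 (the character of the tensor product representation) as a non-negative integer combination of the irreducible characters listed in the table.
chi_5 tensor chi_1 = chi_5 (all other irreducibles have multiplicity 0).

Solution. The character of a tensor product is the pointwise product (chi_5 * chi_1)(C) = chi_5(C) * chi_1(C):
  {e}: (2)*(1), {r^6}: (-2)*(1), {r^1, r^11}: (sqrt(3))*(1), {r^2, r^10}: (1)*(1), {r^3, r^9}: (0)*(1), {r^4, r^8}: (-1)*(1), {r^5, r^7}: (-sqrt(3))*(1), {s, sr^2, ...}: (0)*(1), {sr, sr^3, ...}: (0)*(1)
so (chi_5 * chi_1) takes values
  {e} -> 2, {r^6} -> -2, {r^1, r^11} -> sqrt(3), {r^2, r^10} -> 1, {r^3, r^9} -> 0, {r^4, r^8} -> -1, {r^5, r^7} -> -sqrt(3), {s, sr^2, ...} -> 0, {sr, sr^3, ...} -> 0.
Now take the inner product of this character with each irreducible chi from the table, <chi_5*chi_1, chi> = (1/24) sum_C |C| (chi_5*chi_1)(C) conj(chi(C)):
  <chi_5*chi_1, chi_1> = (1/24)[1*(2)*conj(1) + 1*(-2)*conj(1) + 2*(sqrt(3))*conj(1) + 2*(1)*conj(1) + 2*(0)*conj(1) + 2*(-1)*conj(1) + 2*(-sqrt(3))*conj(1) + 6*(0)*conj(1) + 6*(0)*conj(1)]
      = (1/24)[(2) + (-2) + (2*sqrt(3)) + (2) + (0) + (-2) + (-2*sqrt(3)) + (0) + (0)] = 0/24 = 0
  <chi_5*chi_1, chi_2> = (1/24)[1*(2)*conj(1) + 1*(-2)*conj(1) + 2*(sqrt(3))*conj(1) + 2*(1)*conj(1) + 2*(0)*conj(1) + 2*(-1)*conj(1) + 2*(-sqrt(3))*conj(1) + 6*(0)*conj(-1) + 6*(0)*conj(-1)]
      = (1/24)[(2) + (-2) + (2*sqrt(3)) + (2) + (0) + (-2) + (-2*sqrt(3)) + (0) + (0)] = 0/24 = 0
  <chi_5*chi_1, chi_3> = (1/24)[1*(2)*conj(1) + 1*(-2)*conj(1) + 2*(sqrt(3))*conj(-1) + 2*(1)*conj(1) + 2*(0)*conj(-1) + 2*(-1)*conj(1) + 2*(-sqrt(3))*conj(-1) + 6*(0)*conj(1) + 6*(0)*conj(-1)]
      = (1/24)[(2) + (-2) + (-2*sqrt(3)) + (2) + (0) + (-2) + (2*sqrt(3)) + (0) + (0)] = 0/24 = 0
  <chi_5*chi_1, chi_4> = (1/24)[1*(2)*conj(1) + 1*(-2)*conj(1) + 2*(sqrt(3))*conj(-1) + 2*(1)*conj(1) + 2*(0)*conj(-1) + 2*(-1)*conj(1) + 2*(-sqrt(3))*conj(-1) + 6*(0)*conj(-1) + 6*(0)*conj(1)]
      = (1/24)[(2) + (-2) + (-2*sqrt(3)) + (2) + (0) + (-2) + (2*sqrt(3)) + (0) + (0)] = 0/24 = 0
  <chi_5*chi_1, chi_5> = (1/24)[1*(2)*conj(2) + 1*(-2)*conj(-2) + 2*(sqrt(3))*conj(sqrt(3)) + 2*(1)*conj(1) + 2*(0)*conj(0) + 2*(-1)*conj(-1) + 2*(-sqrt(3))*conj(-sqrt(3)) + 6*(0)*conj(0) + 6*(0)*conj(0)]
      = (1/24)[(4) + (4) + (6) + (2) + (0) + (2) + (6) + (0) + (0)] = 24/24 = 1
  <chi_5*chi_1, chi_6> = (1/24)[1*(2)*conj(2) + 1*(-2)*conj(2) + 2*(sqrt(3))*conj(1) + 2*(1)*conj(-1) + 2*(0)*conj(-2) + 2*(-1)*conj(-1) + 2*(-sqrt(3))*conj(1) + 6*(0)*conj(0) + 6*(0)*conj(0)]
      = (1/24)[(4) + (-4) + (2*sqrt(3)) + (-2) + (0) + (2) + (-2*sqrt(3)) + (0) + (0)] = 0/24 = 0
  <chi_5*chi_1, chi_7> = (1/24)[1*(2)*conj(2) + 1*(-2)*conj(-2) + 2*(sqrt(3))*conj(0) + 2*(1)*conj(-2) + 2*(0)*conj(0) + 2*(-1)*conj(2) + 2*(-sqrt(3))*conj(0) + 6*(0)*conj(0) + 6*(0)*conj(0)]
      = (1/24)[(4) + (4) + (0) + (-4) + (0) + (-4) + (0) + (0) + (0)] = 0/24 = 0
  <chi_5*chi_1, chi_8> = (1/24)[1*(2)*conj(2) + 1*(-2)*conj(2) + 2*(sqrt(3))*conj(-1) + 2*(1)*conj(-1) + 2*(0)*conj(2) + 2*(-1)*conj(-1) + 2*(-sqrt(3))*conj(-1) + 6*(0)*conj(0) + 6*(0)*conj(0)]
      = (1/24)[(4) + (-4) + (-2*sqrt(3)) + (-2) + (0) + (2) + (2*sqrt(3)) + (0) + (0)] = 0/24 = 0
  <chi_5*chi_1, chi_9> = (1/24)[1*(2)*conj(2) + 1*(-2)*conj(-2) + 2*(sqrt(3))*conj(-sqrt(3)) + 2*(1)*conj(1) + 2*(0)*conj(0) + 2*(-1)*conj(-1) + 2*(-sqrt(3))*conj(sqrt(3)) + 6*(0)*conj(0) + 6*(0)*conj(0)]
      = (1/24)[(4) + (4) + (-6) + (2) + (0) + (2) + (-6) + (0) + (0)] = 0/24 = 0
Hence the multiplicities are chi_5: 1. Dimension check: dim(chi_5)*dim(chi_1) = 2*1 = 2 and sum (mult * dim) = 1*2 = 2.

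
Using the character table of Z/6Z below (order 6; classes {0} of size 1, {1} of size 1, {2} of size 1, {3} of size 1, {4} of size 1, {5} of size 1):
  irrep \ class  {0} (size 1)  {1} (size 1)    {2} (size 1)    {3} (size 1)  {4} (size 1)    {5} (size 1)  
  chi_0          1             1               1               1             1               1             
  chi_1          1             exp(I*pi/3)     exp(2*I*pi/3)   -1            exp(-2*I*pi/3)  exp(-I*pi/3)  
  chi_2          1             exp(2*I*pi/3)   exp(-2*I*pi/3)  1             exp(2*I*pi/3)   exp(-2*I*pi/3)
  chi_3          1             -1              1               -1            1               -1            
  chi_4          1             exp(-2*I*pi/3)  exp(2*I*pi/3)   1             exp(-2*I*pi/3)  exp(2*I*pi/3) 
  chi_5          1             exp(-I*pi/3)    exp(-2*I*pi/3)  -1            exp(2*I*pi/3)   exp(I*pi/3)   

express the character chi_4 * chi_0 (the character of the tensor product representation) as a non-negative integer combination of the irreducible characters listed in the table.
chi_4 tensor chi_0 = chi_4 (all other irreducibles have multiplicity 0).

Working: The character of a tensor product is the pointwise product (chi_4 * chi_0)(C) = chi_4(C) * chi_0(C):
  {0}: (1)*(1), {1}: (exp(-2*I*pi/3))*(1), {2}: (exp(2*I*pi/3))*(1), {3}: (1)*(1), {4}: (exp(-2*I*pi/3))*(1), {5}: (exp(2*I*pi/3))*(1)
so (chi_4 * chi_0) takes values
  {0} -> 1, {1} -> exp(-2*I*pi/3), {2} -> exp(2*I*pi/3), {3} -> 1, {4} -> exp(-2*I*pi/3), {5} -> exp(2*I*pi/3).
Now take the inner product of this character with each irreducible chi from the table, <chi_4*chi_0, chi> = (1/6) sum_C |C| (chi_4*chi_0)(C) conj(chi(C)):
  <chi_4*chi_0, chi_0> = (1/6)[1*(1)*conj(1) + 1*(exp(-2*I*pi/3))*conj(1) + 1*(exp(2*I*pi/3))*conj(1) + 1*(1)*conj(1) + 1*(exp(-2*I*pi/3))*conj(1) + 1*(exp(2*I*pi/3))*conj(1)]
      = (1/6)[(1) + (exp(-2*I*pi/3)) + (exp(2*I*pi/3)) + (1) + (exp(-2*I*pi/3)) + (exp(2*I*pi/3))] = 0/6 = 0
  <chi_4*chi_0, chi_1> = (1/6)[1*(1)*conj(1) + 1*(exp(-2*I*pi/3))*conj(exp(I*pi/3)) + 1*(exp(2*I*pi/3))*conj(exp(2*I*pi/3)) + 1*(1)*conj(-1) + 1*(exp(-2*I*pi/3))*conj(exp(-2*I*pi/3)) + 1*(exp(2*I*pi/3))*conj(exp(-I*pi/3))]
      = (1/6)[(1) + (-1) + (1) + (-1) + (1) + (-1)] = 0/6 = 0
  <chi_4*chi_0, chi_2> = (1/6)[1*(1)*conj(1) + 1*(exp(-2*I*pi/3))*conj(exp(2*I*pi/3)) + 1*(exp(2*I*pi/3))*conj(exp(-2*I*pi/3)) + 1*(1)*conj(1) + 1*(exp(-2*I*pi/3))*conj(exp(2*I*pi/3)) + 1*(exp(2*I*pi/3))*conj(exp(-2*I*pi/3))]
      = (1/6)[(1) + (exp(2*I*pi/3)) + (exp(-2*I*pi/3)) + (1) + (exp(2*I*pi/3)) + (exp(-2*I*pi/3))] = 0/6 = 0
  <chi_4*chi_0, chi_3> = (1/6)[1*(1)*conj(1) + 1*(exp(-2*I*pi/3))*conj(-1) + 1*(exp(2*I*pi/3))*conj(1) + 1*(1)*conj(-1) + 1*(exp(-2*I*pi/3))*conj(1) + 1*(exp(2*I*pi/3))*conj(-1)]
      = (1/6)[(1) + (-exp(-2*I*pi/3)) + (exp(2*I*pi/3)) + (-1) + (exp(-2*I*pi/3)) + (-exp(2*I*pi/3))] = 0/6 = 0
  <chi_4*chi_0, chi_4> = (1/6)[1*(1)*conj(1) + 1*(exp(-2*I*pi/3))*conj(exp(-2*I*pi/3)) + 1*(exp(2*I*pi/3))*conj(exp(2*I*pi/3)) + 1*(1)*conj(1) + 1*(exp(-2*I*pi/3))*conj(exp(-2*I*pi/3)) + 1*(exp(2*I*pi/3))*conj(exp(2*I*pi/3))]
      = (1/6)[(1) + (1) + (1) + (1) + (1) + (1)] = 6/6 = 1
  <chi_4*chi_0, chi_5> = (1/6)[1*(1)*conj(1) + 1*(exp(-2*I*pi/3))*conj(exp(-I*pi/3)) + 1*(exp(2*I*pi/3))*conj(exp(-2*I*pi/3)) + 1*(1)*conj(-1) + 1*(exp(-2*I*pi/3))*conj(exp(2*I*pi/3)) + 1*(exp(2*I*pi/3))*conj(exp(I*pi/3))]
      = (1/6)[(1) + (exp(-I*pi/3)) + (exp(-2*I*pi/3)) + (-1) + (exp(2*I*pi/3)) + (exp(I*pi/3))] = 0/6 = 0
(Exp terms are combined using exp(i*s)*conj(exp(i*t)) = exp(i*(s-t)), and sums of them are collapsed using the identity that for every m > 1 the m distinct m-th roots of unity sum to 0, e.g. 1 + exp(2*I*pi/3) + exp(-2*I*pi/3) = 0.)
Hence the multiplicities are chi_4: 1. Dimension check: dim(chi_4)*dim(chi_0) = 1*1 = 1 and sum (mult * dim) = 1*1 = 1.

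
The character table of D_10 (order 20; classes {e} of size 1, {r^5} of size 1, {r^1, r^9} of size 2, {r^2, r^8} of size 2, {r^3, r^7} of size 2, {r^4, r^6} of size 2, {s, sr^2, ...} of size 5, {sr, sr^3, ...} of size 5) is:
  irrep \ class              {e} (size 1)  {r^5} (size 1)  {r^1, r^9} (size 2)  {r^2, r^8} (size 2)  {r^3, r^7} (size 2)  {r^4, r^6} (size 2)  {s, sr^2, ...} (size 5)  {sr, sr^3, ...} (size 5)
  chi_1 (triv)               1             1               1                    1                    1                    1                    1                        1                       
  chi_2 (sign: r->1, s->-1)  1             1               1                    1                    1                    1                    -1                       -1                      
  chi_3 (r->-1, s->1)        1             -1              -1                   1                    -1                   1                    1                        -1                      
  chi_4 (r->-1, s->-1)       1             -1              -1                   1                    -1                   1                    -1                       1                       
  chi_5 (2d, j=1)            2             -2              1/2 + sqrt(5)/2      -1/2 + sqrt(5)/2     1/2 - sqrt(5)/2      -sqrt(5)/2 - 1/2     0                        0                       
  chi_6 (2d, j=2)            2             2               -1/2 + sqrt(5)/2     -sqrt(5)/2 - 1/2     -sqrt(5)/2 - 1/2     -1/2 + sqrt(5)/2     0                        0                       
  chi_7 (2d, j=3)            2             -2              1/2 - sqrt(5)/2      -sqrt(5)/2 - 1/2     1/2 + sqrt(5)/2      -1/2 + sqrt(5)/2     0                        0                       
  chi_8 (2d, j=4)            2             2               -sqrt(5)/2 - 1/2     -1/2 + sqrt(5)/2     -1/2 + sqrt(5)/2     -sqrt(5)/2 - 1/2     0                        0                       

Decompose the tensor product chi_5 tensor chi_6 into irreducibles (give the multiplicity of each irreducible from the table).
chi_5 tensor chi_6 = chi_5 + chi_7 (all other irreducibles have multiplicity 0).

Derivation: The character of a tensor product is the pointwise product (chi_5 * chi_6)(C) = chi_5(C) * chi_6(C):
  {e}: (2)*(2), {r^5}: (-2)*(2), {r^1, r^9}: (1/2 + sqrt(5)/2)*(-1/2 + sqrt(5)/2), {r^2, r^8}: (-1/2 + sqrt(5)/2)*(-sqrt(5)/2 - 1/2), {r^3, r^7}: (1/2 - sqrt(5)/2)*(-sqrt(5)/2 - 1/2), {r^4, r^6}: (-sqrt(5)/2 - 1/2)*(-1/2 + sqrt(5)/2), {s, sr^2, ...}: (0)*(0), {sr, sr^3, ...}: (0)*(0)
so (chi_5 * chi_6) takes values
  {e} -> 4, {r^5} -> -4, {r^1, r^9} -> 1, {r^2, r^8} -> -1, {r^3, r^7} -> 1, {r^4, r^6} -> -1, {s, sr^2, ...} -> 0, {sr, sr^3, ...} -> 0.
Now take the inner product of this character with each irreducible chi from the table, <chi_5*chi_6, chi> = (1/20) sum_C |C| (chi_5*chi_6)(C) conj(chi(C)):
  <chi_5*chi_6, chi_1> = (1/20)[1*(4)*conj(1) + 1*(-4)*conj(1) + 2*(1)*conj(1) + 2*(-1)*conj(1) + 2*(1)*conj(1) + 2*(-1)*conj(1) + 5*(0)*conj(1) + 5*(0)*conj(1)]
      = (1/20)[(4) + (-4) + (2) + (-2) + (2) + (-2) + (0) + (0)] = 0/20 = 0
  <chi_5*chi_6, chi_2> = (1/20)[1*(4)*conj(1) + 1*(-4)*conj(1) + 2*(1)*conj(1) + 2*(-1)*conj(1) + 2*(1)*conj(1) + 2*(-1)*conj(1) + 5*(0)*conj(-1) + 5*(0)*conj(-1)]
      = (1/20)[(4) + (-4) + (2) + (-2) + (2) + (-2) + (0) + (0)] = 0/20 = 0
  <chi_5*chi_6, chi_3> = (1/20)[1*(4)*conj(1) + 1*(-4)*conj(-1) + 2*(1)*conj(-1) + 2*(-1)*conj(1) + 2*(1)*conj(-1) + 2*(-1)*conj(1) + 5*(0)*conj(1) + 5*(0)*conj(-1)]
      = (1/20)[(4) + (4) + (-2) + (-2) + (-2) + (-2) + (0) + (0)] = 0/20 = 0
  <chi_5*chi_6, chi_4> = (1/20)[1*(4)*conj(1) + 1*(-4)*conj(-1) + 2*(1)*conj(-1) + 2*(-1)*conj(1) + 2*(1)*conj(-1) + 2*(-1)*conj(1) + 5*(0)*conj(-1) + 5*(0)*conj(1)]
      = (1/20)[(4) + (4) + (-2) + (-2) + (-2) + (-2) + (0) + (0)] = 0/20 = 0
  <chi_5*chi_6, chi_5> = (1/20)[1*(4)*conj(2) + 1*(-4)*conj(-2) + 2*(1)*conj(1/2 + sqrt(5)/2) + 2*(-1)*conj(-1/2 + sqrt(5)/2) + 2*(1)*conj(1/2 - sqrt(5)/2) + 2*(-1)*conj(-sqrt(5)/2 - 1/2) + 5*(0)*conj(0) + 5*(0)*conj(0)]
      = (1/20)[(8) + (8) + (1 + sqrt(5)) + (1 - sqrt(5)) + (1 - sqrt(5)) + (1 + sqrt(5)) + (0) + (0)] = 20/20 = 1
  <chi_5*chi_6, chi_6> = (1/20)[1*(4)*conj(2) + 1*(-4)*conj(2) + 2*(1)*conj(-1/2 + sqrt(5)/2) + 2*(-1)*conj(-sqrt(5)/2 - 1/2) + 2*(1)*conj(-sqrt(5)/2 - 1/2) + 2*(-1)*conj(-1/2 + sqrt(5)/2) + 5*(0)*conj(0) + 5*(0)*conj(0)]
      = (1/20)[(8) + (-8) + (-1 + sqrt(5)) + (1 + sqrt(5)) + (-sqrt(5) - 1) + (1 - sqrt(5)) + (0) + (0)] = 0/20 = 0
  <chi_5*chi_6, chi_7> = (1/20)[1*(4)*conj(2) + 1*(-4)*conj(-2) + 2*(1)*conj(1/2 - sqrt(5)/2) + 2*(-1)*conj(-sqrt(5)/2 - 1/2) + 2*(1)*conj(1/2 + sqrt(5)/2) + 2*(-1)*conj(-1/2 + sqrt(5)/2) + 5*(0)*conj(0) + 5*(0)*conj(0)]
      = (1/20)[(8) + (8) + (1 - sqrt(5)) + (1 + sqrt(5)) + (1 + sqrt(5)) + (1 - sqrt(5)) + (0) + (0)] = 20/20 = 1
  <chi_5*chi_6, chi_8> = (1/20)[1*(4)*conj(2) + 1*(-4)*conj(2) + 2*(1)*conj(-sqrt(5)/2 - 1/2) + 2*(-1)*conj(-1/2 + sqrt(5)/2) + 2*(1)*conj(-1/2 + sqrt(5)/2) + 2*(-1)*conj(-sqrt(5)/2 - 1/2) + 5*(0)*conj(0) + 5*(0)*conj(0)]
      = (1/20)[(8) + (-8) + (-sqrt(5) - 1) + (1 - sqrt(5)) + (-1 + sqrt(5)) + (1 + sqrt(5)) + (0) + (0)] = 0/20 = 0
Hence the multiplicities are chi_5: 1, chi_7: 1. Dimension check: dim(chi_5)*dim(chi_6) = 2*2 = 4 and sum (mult * dim) = 1*2 + 1*2 = 4.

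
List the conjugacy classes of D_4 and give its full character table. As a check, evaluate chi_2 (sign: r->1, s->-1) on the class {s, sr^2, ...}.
Conjugacy classes: {e} of size 1, {r^2} of size 1, {r^1, r^3} of size 2, {s, sr^2, ...} of size 2, {sr, sr^3, ...} of size 2.
Character table:
  irrep \ class              {e} (size 1)  {r^2} (size 1)  {r^1, r^3} (size 2)  {s, sr^2, ...} (size 2)  {sr, sr^3, ...} (size 2)
  chi_1 (triv)               1             1               1                    1                        1                       
  chi_2 (sign: r->1, s->-1)  1             1               1                    -1                       -1                      
  chi_3 (r->-1, s->1)        1             1               -1                   1                        -1                      
  chi_4 (r->-1, s->-1)       1             1               -1                   -1                       1                       
  chi_5 (2d, j=1)            2             -2              0                    0                        0                       

Spot check: chi_2 (sign: r->1, s->-1) on {s, sr^2, ...} = -1.

Justification: D_4 has order 2*4 = 8 with 5 conjugacy classes, hence 5 irreducibles. Sum of squared dims 1 + 1 + 1 + 1 + 4 = 8 = |G|. Linear characters come from the abelianisation; the 2-dimensional irreps have character r^k -> 2*cos(2*pi*j*k/4), reflections -> 0.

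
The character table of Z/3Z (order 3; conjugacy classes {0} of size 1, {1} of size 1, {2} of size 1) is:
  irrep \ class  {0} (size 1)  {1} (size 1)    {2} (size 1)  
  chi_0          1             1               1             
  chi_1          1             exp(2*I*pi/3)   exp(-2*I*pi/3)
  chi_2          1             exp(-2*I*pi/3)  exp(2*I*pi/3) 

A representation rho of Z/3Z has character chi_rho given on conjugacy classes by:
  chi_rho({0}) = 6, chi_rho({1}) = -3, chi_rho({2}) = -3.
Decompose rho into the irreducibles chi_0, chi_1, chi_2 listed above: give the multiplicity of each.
Multiplicities: chi_0: 0, chi_1: 3, chi_2: 3.

Details: Use <chi_rho, chi> = (1/|G|) sum_C |C| * chi_rho(C) * conj(chi(C)) with |G| = 3 for each irreducible chi in the table:
  <chi_rho, chi_0> = (1/3)[1*(6)*conj(1) + 1*(-3)*conj(1) + 1*(-3)*conj(1)]
      = (1/3)[(6) + (-3) + (-3)] = 0/3 = 0
  <chi_rho, chi_1> = (1/3)[1*(6)*conj(1) + 1*(-3)*conj(exp(2*I*pi/3)) + 1*(-3)*conj(exp(-2*I*pi/3))]
      = (1/3)[(6) + (3 + 3*exp(2*I*pi/3)) + (3 + 3*exp(-2*I*pi/3))] = 9/3 = 3
  <chi_rho, chi_2> = (1/3)[1*(6)*conj(1) + 1*(-3)*conj(exp(-2*I*pi/3)) + 1*(-3)*conj(exp(2*I*pi/3))]
      = (1/3)[(6) + (3 + 3*exp(-2*I*pi/3)) + (3 + 3*exp(2*I*pi/3))] = 9/3 = 3
(Exp terms are combined using exp(i*s)*conj(exp(i*t)) = exp(i*(s-t)), and sums of them are collapsed using the identity that for every m > 1 the m distinct m-th roots of unity sum to 0, e.g. 1 + exp(2*I*pi/3) + exp(-2*I*pi/3) = 0.)
Dimension check: dim(rho) = sum (mult * dim) = 0*1 + 3*1 + 3*1 = 6 = chi_rho(e) = 6.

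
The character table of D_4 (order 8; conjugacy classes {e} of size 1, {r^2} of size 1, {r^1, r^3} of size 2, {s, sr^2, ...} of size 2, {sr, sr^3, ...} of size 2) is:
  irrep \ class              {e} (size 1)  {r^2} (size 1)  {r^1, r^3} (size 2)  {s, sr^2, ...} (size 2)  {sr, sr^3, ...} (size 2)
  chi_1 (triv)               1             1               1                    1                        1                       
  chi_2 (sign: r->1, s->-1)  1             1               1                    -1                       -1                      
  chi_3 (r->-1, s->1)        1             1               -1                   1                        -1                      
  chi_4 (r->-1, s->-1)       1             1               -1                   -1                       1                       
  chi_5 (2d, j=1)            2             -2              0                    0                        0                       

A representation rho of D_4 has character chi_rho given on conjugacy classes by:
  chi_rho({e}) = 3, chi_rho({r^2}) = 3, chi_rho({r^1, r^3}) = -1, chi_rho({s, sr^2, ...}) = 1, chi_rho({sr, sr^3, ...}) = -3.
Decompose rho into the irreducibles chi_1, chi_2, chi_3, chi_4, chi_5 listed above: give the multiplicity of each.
Multiplicities: chi_1: 0, chi_2: 1, chi_3: 2, chi_4: 0, chi_5: 0.

Working: Use <chi_rho, chi> = (1/|G|) sum_C |C| * chi_rho(C) * conj(chi(C)) with |G| = 8 for each irreducible chi in the table:
  <chi_rho, chi_1> = (1/8)[1*(3)*conj(1) + 1*(3)*conj(1) + 2*(-1)*conj(1) + 2*(1)*conj(1) + 2*(-3)*conj(1)]
      = (1/8)[(3) + (3) + (-2) + (2) + (-6)] = 0/8 = 0
  <chi_rho, chi_2> = (1/8)[1*(3)*conj(1) + 1*(3)*conj(1) + 2*(-1)*conj(1) + 2*(1)*conj(-1) + 2*(-3)*conj(-1)]
      = (1/8)[(3) + (3) + (-2) + (-2) + (6)] = 8/8 = 1
  <chi_rho, chi_3> = (1/8)[1*(3)*conj(1) + 1*(3)*conj(1) + 2*(-1)*conj(-1) + 2*(1)*conj(1) + 2*(-3)*conj(-1)]
      = (1/8)[(3) + (3) + (2) + (2) + (6)] = 16/8 = 2
  <chi_rho, chi_4> = (1/8)[1*(3)*conj(1) + 1*(3)*conj(1) + 2*(-1)*conj(-1) + 2*(1)*conj(-1) + 2*(-3)*conj(1)]
      = (1/8)[(3) + (3) + (2) + (-2) + (-6)] = 0/8 = 0
  <chi_rho, chi_5> = (1/8)[1*(3)*conj(2) + 1*(3)*conj(-2) + 2*(-1)*conj(0) + 2*(1)*conj(0) + 2*(-3)*conj(0)]
      = (1/8)[(6) + (-6) + (0) + (0) + (0)] = 0/8 = 0
Dimension check: dim(rho) = sum (mult * dim) = 0*1 + 1*1 + 2*1 + 0*1 + 0*2 = 3 = chi_rho(e) = 3.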